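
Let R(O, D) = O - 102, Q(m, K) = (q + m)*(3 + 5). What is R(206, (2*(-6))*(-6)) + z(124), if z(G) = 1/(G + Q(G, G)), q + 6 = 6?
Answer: 116065/1116 ≈ 104.00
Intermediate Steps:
q = 0 (q = -6 + 6 = 0)
Q(m, K) = 8*m (Q(m, K) = (0 + m)*(3 + 5) = m*8 = 8*m)
z(G) = 1/(9*G) (z(G) = 1/(G + 8*G) = 1/(9*G))
R(O, D) = -102 + O
R(206, (2*(-6))*(-6)) + z(124) = (-102 + 206) + (⅑)/124 = 104 + (⅑)*(1/124) = 104 + 1/1116 = 116065/1116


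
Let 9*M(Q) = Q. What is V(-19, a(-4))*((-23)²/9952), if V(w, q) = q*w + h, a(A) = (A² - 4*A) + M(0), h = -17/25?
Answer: -8049793/248800 ≈ -32.354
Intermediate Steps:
M(Q) = Q/9
h = -17/25 (h = -17*1/25 = -17/25 ≈ -0.68000)
a(A) = A² - 4*A (a(A) = (A² - 4*A) + (⅑)*0 = (A² - 4*A) + 0 = A² - 4*A)
V(w, q) = -17/25 + q*w (V(w, q) = q*w - 17/25 = -17/25 + q*w)
V(-19, a(-4))*((-23)²/9952) = (-17/25 - 4*(-4 - 4)*(-19))*((-23)²/9952) = (-17/25 - 4*(-8)*(-19))*(529*(1/9952)) = (-17/25 + 32*(-19))*(529/9952) = (-17/25 - 608)*(529/9952) = -15217/25*529/9952 = -8049793/248800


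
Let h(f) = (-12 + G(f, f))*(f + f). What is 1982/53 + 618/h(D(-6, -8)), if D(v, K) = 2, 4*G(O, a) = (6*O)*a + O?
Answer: 5425/583 ≈ 9.3053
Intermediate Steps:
G(O, a) = O/4 + 3*O*a/2 (G(O, a) = ((6*O)*a + O)/4 = (6*O*a + O)/4 = (O + 6*O*a)/4 = O/4 + 3*O*a/2)
h(f) = 2*f*(-12 + f*(1 + 6*f)/4) (h(f) = (-12 + f*(1 + 6*f)/4)*(f + f) = (-12 + f*(1 + 6*f)/4)*(2*f) = 2*f*(-12 + f*(1 + 6*f)/4))
1982/53 + 618/h(D(-6, -8)) = 1982/53 + 618/(((½)*2*(-48 + 2*(1 + 6*2)))) = 1982*(1/53) + 618/(((½)*2*(-48 + 2*(1 + 12)))) = 1982/53 + 618/(((½)*2*(-48 + 2*13))) = 1982/53 + 618/(((½)*2*(-48 + 26))) = 1982/53 + 618/(((½)*2*(-22))) = 1982/53 + 618/(-22) = 1982/53 + 618*(-1/22) = 1982/53 - 309/11 = 5425/583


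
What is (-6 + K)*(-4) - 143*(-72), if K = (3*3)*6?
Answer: 10104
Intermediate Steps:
K = 54 (K = 9*6 = 54)
(-6 + K)*(-4) - 143*(-72) = (-6 + 54)*(-4) - 143*(-72) = 48*(-4) + 10296 = -192 + 10296 = 10104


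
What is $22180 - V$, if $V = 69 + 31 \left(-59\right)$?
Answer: $23940$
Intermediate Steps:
$V = -1760$ ($V = 69 - 1829 = -1760$)
$22180 - V = 22180 - -1760 = 22180 + 1760 = 23940$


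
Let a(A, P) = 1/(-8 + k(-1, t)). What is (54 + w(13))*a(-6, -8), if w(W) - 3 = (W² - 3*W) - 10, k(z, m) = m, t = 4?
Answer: -177/4 ≈ -44.250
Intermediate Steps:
a(A, P) = -¼ (a(A, P) = 1/(-8 + 4) = 1/(-4) = -¼)
w(W) = -7 + W² - 3*W (w(W) = 3 + ((W² - 3*W) - 10) = 3 + (-10 + W² - 3*W) = -7 + W² - 3*W)
(54 + w(13))*a(-6, -8) = (54 + (-7 + 13² - 3*13))*(-¼) = (54 + (-7 + 169 - 39))*(-¼) = (54 + 123)*(-¼) = 177*(-¼) = -177/4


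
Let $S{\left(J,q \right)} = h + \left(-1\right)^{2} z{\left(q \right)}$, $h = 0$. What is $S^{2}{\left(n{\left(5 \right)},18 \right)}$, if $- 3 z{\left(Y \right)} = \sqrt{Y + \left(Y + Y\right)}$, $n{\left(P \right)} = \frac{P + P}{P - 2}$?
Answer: $6$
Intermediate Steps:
$n{\left(P \right)} = \frac{2 P}{-2 + P}$
$z{\left(Y \right)} = - \frac{\sqrt{3} \sqrt{Y}}{3}$ ($z{\left(Y \right)} = - \frac{\sqrt{Y + \left(Y + Y\right)}}{3} = - \frac{\sqrt{Y + 2 Y}}{3} = - \frac{\sqrt{3 Y}}{3} = - \frac{\sqrt{3} \sqrt{Y}}{3}$)
$S{\left(J,q \right)} = - \frac{\sqrt{3} \sqrt{q}}{3}$ ($S{\left(J,q \right)} = 0 + \left(-1\right)^{2} \left(- \frac{\sqrt{3} \sqrt{q}}{3}\right) = 0 + 1 \left(- \frac{\sqrt{3} \sqrt{q}}{3}\right) = 0 - \frac{\sqrt{3} \sqrt{q}}{3} = - \frac{\sqrt{3} \sqrt{q}}{3}$)
$S^{2}{\left(n{\left(5 \right)},18 \right)} = \left(- \frac{\sqrt{3} \sqrt{18}}{3}\right)^{2} = \left(- \frac{\sqrt{3} \cdot 3 \sqrt{2}}{3}\right)^{2} = \left(- \sqrt{6}\right)^{2} = 6$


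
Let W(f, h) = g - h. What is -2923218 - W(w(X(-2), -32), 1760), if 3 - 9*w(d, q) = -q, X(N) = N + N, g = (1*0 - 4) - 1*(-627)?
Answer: -2922081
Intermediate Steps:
g = 623 (g = (0 - 4) + 627 = -4 + 627 = 623)
X(N) = 2*N
w(d, q) = ⅓ + q/9 (w(d, q) = ⅓ - (-1)*q/9 = ⅓ + q/9)
W(f, h) = 623 - h
-2923218 - W(w(X(-2), -32), 1760) = -2923218 - (623 - 1*1760) = -2923218 - (623 - 1760) = -2923218 - 1*(-1137) = -2923218 + 1137 = -2922081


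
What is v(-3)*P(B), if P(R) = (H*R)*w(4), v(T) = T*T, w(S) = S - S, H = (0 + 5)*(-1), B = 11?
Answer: 0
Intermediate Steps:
H = -5 (H = 5*(-1) = -5)
w(S) = 0
v(T) = T**2
P(R) = 0 (P(R) = -5*R*0 = 0)
v(-3)*P(B) = (-3)**2*0 = 9*0 = 0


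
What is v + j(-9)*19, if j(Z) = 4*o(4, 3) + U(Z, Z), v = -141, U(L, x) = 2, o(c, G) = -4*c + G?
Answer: -1091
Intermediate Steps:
o(c, G) = G - 4*c
j(Z) = -50 (j(Z) = 4*(3 - 4*4) + 2 = 4*(3 - 16) + 2 = 4*(-13) + 2 = -52 + 2 = -50)
v + j(-9)*19 = -141 - 50*19 = -141 - 950 = -1091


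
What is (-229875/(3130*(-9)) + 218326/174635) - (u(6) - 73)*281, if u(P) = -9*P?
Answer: 11707156479713/327964530 ≈ 35696.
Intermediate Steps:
(-229875/(3130*(-9)) + 218326/174635) - (u(6) - 73)*281 = (-229875/(3130*(-9)) + 218326/174635) - (-9*6 - 73)*281 = (-229875/(-28170) + 218326*(1/174635)) - (-54 - 73)*281 = (-229875*(-1/28170) + 218326/174635) - (-127)*281 = (15325/1878 + 218326/174635) - 1*(-35687) = 3086297603/327964530 + 35687 = 11707156479713/327964530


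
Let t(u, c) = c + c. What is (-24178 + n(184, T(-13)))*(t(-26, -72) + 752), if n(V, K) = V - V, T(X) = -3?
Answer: -14700224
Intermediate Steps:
n(V, K) = 0
t(u, c) = 2*c
(-24178 + n(184, T(-13)))*(t(-26, -72) + 752) = (-24178 + 0)*(2*(-72) + 752) = -24178*(-144 + 752) = -24178*608 = -14700224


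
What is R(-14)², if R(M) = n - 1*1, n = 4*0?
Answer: 1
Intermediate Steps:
n = 0
R(M) = -1 (R(M) = 0 - 1*1 = 0 - 1 = -1)
R(-14)² = (-1)² = 1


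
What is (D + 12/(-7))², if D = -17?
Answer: 17161/49 ≈ 350.22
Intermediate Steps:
(D + 12/(-7))² = (-17 + 12/(-7))² = (-17 + 12*(-⅐))² = (-17 - 12/7)² = (-131/7)² = 17161/49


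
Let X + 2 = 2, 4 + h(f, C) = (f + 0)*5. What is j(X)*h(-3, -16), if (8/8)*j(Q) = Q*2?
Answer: 0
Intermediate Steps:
h(f, C) = -4 + 5*f (h(f, C) = -4 + (f + 0)*5 = -4 + f*5 = -4 + 5*f)
X = 0 (X = -2 + 2 = 0)
j(Q) = 2*Q (j(Q) = Q*2 = 2*Q)
j(X)*h(-3, -16) = (2*0)*(-4 + 5*(-3)) = 0*(-4 - 15) = 0*(-19) = 0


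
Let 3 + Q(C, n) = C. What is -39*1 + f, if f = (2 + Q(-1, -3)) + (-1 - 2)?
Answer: -44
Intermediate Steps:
Q(C, n) = -3 + C
f = -5 (f = (2 + (-3 - 1)) + (-1 - 2) = (2 - 4) - 3 = -2 - 3 = -5)
-39*1 + f = -39*1 - 5 = -39 - 5 = -44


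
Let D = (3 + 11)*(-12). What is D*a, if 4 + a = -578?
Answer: 97776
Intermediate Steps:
a = -582 (a = -4 - 578 = -582)
D = -168 (D = 14*(-12) = -168)
D*a = -168*(-582) = 97776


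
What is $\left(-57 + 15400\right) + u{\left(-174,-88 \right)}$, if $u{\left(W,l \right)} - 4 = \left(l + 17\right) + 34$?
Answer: $15310$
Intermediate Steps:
$u{\left(W,l \right)} = 55 + l$ ($u{\left(W,l \right)} = 4 + \left(\left(l + 17\right) + 34\right) = 4 + \left(\left(17 + l\right) + 34\right) = 4 + \left(51 + l\right) = 55 + l$)
$\left(-57 + 15400\right) + u{\left(-174,-88 \right)} = \left(-57 + 15400\right) + \left(55 - 88\right) = 15343 - 33 = 15310$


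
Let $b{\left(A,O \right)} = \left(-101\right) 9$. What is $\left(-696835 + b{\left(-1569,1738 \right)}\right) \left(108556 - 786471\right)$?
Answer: $473011123760$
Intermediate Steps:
$b{\left(A,O \right)} = -909$
$\left(-696835 + b{\left(-1569,1738 \right)}\right) \left(108556 - 786471\right) = \left(-696835 - 909\right) \left(108556 - 786471\right) = \left(-697744\right) \left(-677915\right) = 473011123760$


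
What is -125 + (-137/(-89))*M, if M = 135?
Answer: 7370/89 ≈ 82.809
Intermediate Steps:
-125 + (-137/(-89))*M = -125 - 137/(-89)*135 = -125 - 137*(-1/89)*135 = -125 + (137/89)*135 = -125 + 18495/89 = 7370/89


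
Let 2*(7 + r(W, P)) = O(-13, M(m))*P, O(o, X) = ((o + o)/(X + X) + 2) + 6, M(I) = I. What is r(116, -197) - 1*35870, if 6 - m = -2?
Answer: -584079/16 ≈ -36505.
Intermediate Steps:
m = 8 (m = 6 - 1*(-2) = 6 + 2 = 8)
O(o, X) = 8 + o/X (O(o, X) = ((2*o)/((2*X)) + 2) + 6 = ((2*o)*(1/(2*X)) + 2) + 6 = (o/X + 2) + 6 = (2 + o/X) + 6 = 8 + o/X)
r(W, P) = -7 + 51*P/16 (r(W, P) = -7 + ((8 - 13/8)*P)/2 = -7 + (51*P/8)/2 = -7 + 51*P/16)
r(116, -197) - 1*35870 = (-7 + (51/16)*(-197)) - 1*35870 = (-7 - 10047/16) - 35870 = -10159/16 - 35870 = -584079/16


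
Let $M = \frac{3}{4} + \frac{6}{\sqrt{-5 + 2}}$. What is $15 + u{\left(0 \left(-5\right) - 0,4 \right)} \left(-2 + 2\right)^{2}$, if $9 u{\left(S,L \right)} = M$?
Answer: $15$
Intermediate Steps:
$M = \frac{3}{4} - 2 i \sqrt{3}$ ($M = 3 \cdot \frac{1}{4} + \frac{6}{\sqrt{-3}} = \frac{3}{4} + \frac{6}{i \sqrt{3}} = \frac{3}{4} + 6 \left(- \frac{i \sqrt{3}}{3}\right) = \frac{3}{4} - 2 i \sqrt{3} \approx 0.75 - 3.4641 i$)
$u{\left(S,L \right)} = \frac{1}{12} - \frac{2 i \sqrt{3}}{9}$ ($u{\left(S,L \right)} = \frac{\frac{3}{4} - 2 i \sqrt{3}}{9} = \frac{1}{12} - \frac{2 i \sqrt{3}}{9}$)
$15 + u{\left(0 \left(-5\right) - 0,4 \right)} \left(-2 + 2\right)^{2} = 15 + \left(\frac{1}{12} - \frac{2 i \sqrt{3}}{9}\right) \left(-2 + 2\right)^{2} = 15 + \left(\frac{1}{12} - \frac{2 i \sqrt{3}}{9}\right) 0^{2} = 15 + \left(\frac{1}{12} - \frac{2 i \sqrt{3}}{9}\right) 0 = 15 + 0 = 15$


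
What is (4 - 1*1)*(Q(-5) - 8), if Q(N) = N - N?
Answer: -24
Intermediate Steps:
Q(N) = 0
(4 - 1*1)*(Q(-5) - 8) = (4 - 1*1)*(0 - 8) = (4 - 1)*(-8) = 3*(-8) = -24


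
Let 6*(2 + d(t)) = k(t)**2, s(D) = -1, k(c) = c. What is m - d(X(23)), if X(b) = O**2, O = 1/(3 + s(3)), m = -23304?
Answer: -2236993/96 ≈ -23302.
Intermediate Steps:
O = 1/2 (O = 1/(3 - 1) = 1/2 ≈ 0.50000)
X(b) = 1/4 (X(b) = (1/2)**2 = 1/4)
d(t) = -2 + t**2/6
m - d(X(23)) = -23304 - (-2 + (1/4)**2/6) = -23304 - (-2 + (1/6)*(1/16)) = -23304 - (-2 + 1/96) = -23304 - 1*(-191/96) = -23304 + 191/96 = -2236993/96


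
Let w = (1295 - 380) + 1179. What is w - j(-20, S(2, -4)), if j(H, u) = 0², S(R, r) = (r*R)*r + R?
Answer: 2094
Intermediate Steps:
S(R, r) = R + R*r² (S(R, r) = (R*r)*r + R = R*r² + R = R + R*r²)
j(H, u) = 0
w = 2094 (w = 915 + 1179 = 2094)
w - j(-20, S(2, -4)) = 2094 - 1*0 = 2094 + 0 = 2094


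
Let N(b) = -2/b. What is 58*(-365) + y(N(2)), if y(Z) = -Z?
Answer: -21169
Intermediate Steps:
58*(-365) + y(N(2)) = 58*(-365) - (-2)/2 = -21170 - (-2)/2 = -21170 - 1*(-1) = -21170 + 1 = -21169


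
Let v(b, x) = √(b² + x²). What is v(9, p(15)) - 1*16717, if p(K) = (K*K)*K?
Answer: -16717 + 9*√140626 ≈ -13342.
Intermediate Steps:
p(K) = K³ (p(K) = K²*K = K³)
v(9, p(15)) - 1*16717 = √(9² + (15³)²) - 1*16717 = √(81 + 3375²) - 16717 = √(81 + 11390625) - 16717 = √11390706 - 16717 = 9*√140626 - 16717 = -16717 + 9*√140626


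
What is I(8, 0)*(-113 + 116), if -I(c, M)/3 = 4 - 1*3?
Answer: -9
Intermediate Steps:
I(c, M) = -3 (I(c, M) = -3*(4 - 1*3) = -3*(4 - 3) = -3*1 = -3)
I(8, 0)*(-113 + 116) = -3*(-113 + 116) = -3*3 = -9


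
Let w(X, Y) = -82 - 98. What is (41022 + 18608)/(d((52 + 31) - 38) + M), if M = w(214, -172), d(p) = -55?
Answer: -11926/47 ≈ -253.74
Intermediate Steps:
w(X, Y) = -180
M = -180
(41022 + 18608)/(d((52 + 31) - 38) + M) = (41022 + 18608)/(-55 - 180) = 59630/(-235) = 59630*(-1/235) = -11926/47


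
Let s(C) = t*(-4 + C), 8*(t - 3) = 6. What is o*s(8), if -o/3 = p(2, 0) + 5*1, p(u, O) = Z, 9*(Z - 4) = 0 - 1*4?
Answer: -385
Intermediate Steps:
t = 15/4 (t = 3 + (⅛)*6 = 3 + ¾ = 15/4 ≈ 3.7500)
Z = 32/9 (Z = 4 + (0 - 1*4)/9 = 4 + (0 - 4)/9 = 4 + (⅑)*(-4) = 4 - 4/9 = 32/9 ≈ 3.5556)
p(u, O) = 32/9
s(C) = -15 + 15*C/4 (s(C) = 15*(-4 + C)/4 = -15 + 15*C/4)
o = -77/3 (o = -3*(32/9 + 5*1) = -3*(32/9 + 5) = -3*77/9 = -77/3 ≈ -25.667)
o*s(8) = -77*(-15 + (15/4)*8)/3 = -77*(-15 + 30)/3 = -77/3*15 = -385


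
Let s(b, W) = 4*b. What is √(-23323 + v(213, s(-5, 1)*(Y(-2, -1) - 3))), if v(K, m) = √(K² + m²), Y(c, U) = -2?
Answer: √(-23323 + √55369) ≈ 151.95*I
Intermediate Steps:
√(-23323 + v(213, s(-5, 1)*(Y(-2, -1) - 3))) = √(-23323 + √(213² + ((4*(-5))*(-2 - 3))²)) = √(-23323 + √(45369 + (-20*(-5))²)) = √(-23323 + √(45369 + 100²)) = √(-23323 + √(45369 + 10000)) = √(-23323 + √55369)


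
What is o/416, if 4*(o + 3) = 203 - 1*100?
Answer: 7/128 ≈ 0.054688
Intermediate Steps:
o = 91/4 (o = -3 + (203 - 1*100)/4 = -3 + (203 - 100)/4 = -3 + (¼)*103 = -3 + 103/4 = 91/4 ≈ 22.750)
o/416 = (91/4)/416 = (91/4)*(1/416) = 7/128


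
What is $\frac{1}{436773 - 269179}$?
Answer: $\frac{1}{167594} \approx 5.9668 \cdot 10^{-6}$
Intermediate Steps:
$\frac{1}{436773 - 269179} = \frac{1}{167594}$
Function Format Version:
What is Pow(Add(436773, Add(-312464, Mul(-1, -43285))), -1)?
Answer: Rational(1, 167594) ≈ 5.9668e-6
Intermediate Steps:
Pow(Add(436773, Add(-312464, Mul(-1, -43285))), -1) = Pow(Add(436773, Add(-312464, 43285)), -1) = Pow(Add(436773, -269179), -1) = Pow(167594, -1) = Rational(1, 167594)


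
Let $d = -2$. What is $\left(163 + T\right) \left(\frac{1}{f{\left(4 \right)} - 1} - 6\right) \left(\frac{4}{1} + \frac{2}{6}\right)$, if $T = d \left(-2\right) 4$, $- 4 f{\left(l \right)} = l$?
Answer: $- \frac{30251}{6} \approx -5041.8$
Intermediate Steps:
$f{\left(l \right)} = - \frac{l}{4}$
$T = 16$ ($T = \left(-2\right) \left(-2\right) 4 = 4 \cdot 4 = 16$)
$\left(163 + T\right) \left(\frac{1}{f{\left(4 \right)} - 1} - 6\right) \left(\frac{4}{1} + \frac{2}{6}\right) = \left(163 + 16\right) \left(\frac{1}{\left(- \frac{1}{4}\right) 4 - 1} - 6\right) \left(\frac{4}{1} + \frac{2}{6}\right) = 179 \left(\frac{1}{-1 - 1} - 6\right) \left(4 \cdot 1 + 2 \cdot \frac{1}{6}\right) = 179 \left(\frac{1}{-2} - 6\right) \left(4 + \frac{1}{3}\right) = 179 \left(- \frac{1}{2} - 6\right) \frac{13}{3} = 179 \left(\left(- \frac{13}{2}\right) \frac{13}{3}\right) = 179 \left(- \frac{169}{6}\right) = - \frac{30251}{6}$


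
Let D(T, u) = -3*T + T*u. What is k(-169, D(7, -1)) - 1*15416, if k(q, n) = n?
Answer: -15444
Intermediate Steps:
k(-169, D(7, -1)) - 1*15416 = 7*(-3 - 1) - 1*15416 = 7*(-4) - 15416 = -28 - 15416 = -15444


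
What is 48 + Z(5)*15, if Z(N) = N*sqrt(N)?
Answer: 48 + 75*sqrt(5) ≈ 215.71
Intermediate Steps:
Z(N) = N**(3/2)
48 + Z(5)*15 = 48 + 5**(3/2)*15 = 48 + (5*sqrt(5))*15 = 48 + 75*sqrt(5)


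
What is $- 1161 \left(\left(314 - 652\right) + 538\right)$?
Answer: $-232200$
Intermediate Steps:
$- 1161 \left(\left(314 - 652\right) + 538\right) = - 1161 \left(-338 + 538\right) = \left(-1161\right) 200 = -232200$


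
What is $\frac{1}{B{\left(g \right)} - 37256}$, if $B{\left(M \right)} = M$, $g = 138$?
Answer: $- \frac{1}{37118} \approx -2.6941 \cdot 10^{-5}$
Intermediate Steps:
$\frac{1}{B{\left(g \right)} - 37256} = \frac{1}{138 - 37256} = \frac{1}{-37118} = - \frac{1}{37118}$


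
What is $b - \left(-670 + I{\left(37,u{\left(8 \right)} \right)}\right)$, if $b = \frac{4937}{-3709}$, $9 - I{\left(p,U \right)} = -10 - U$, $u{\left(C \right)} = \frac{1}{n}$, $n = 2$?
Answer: $\frac{4815535}{7418} \approx 649.17$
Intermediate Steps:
$u{\left(C \right)} = \frac{1}{2}$
$I{\left(p,U \right)} = 19 + U$ ($I{\left(p,U \right)} = 9 - \left(-10 - U\right) = 9 + \left(10 + U\right) = 19 + U$)
$b = - \frac{4937}{3709}$ ($b = 4937 \left(- \frac{1}{3709}\right) = - \frac{4937}{3709} \approx -1.3311$)
$b - \left(-670 + I{\left(37,u{\left(8 \right)} \right)}\right) = - \frac{4937}{3709} + \left(670 - \left(19 + \frac{1}{2}\right)\right) = - \frac{4937}{3709} + \left(670 - \frac{39}{2}\right) = - \frac{4937}{3709} + \frac{1301}{2} = \frac{4815535}{7418}$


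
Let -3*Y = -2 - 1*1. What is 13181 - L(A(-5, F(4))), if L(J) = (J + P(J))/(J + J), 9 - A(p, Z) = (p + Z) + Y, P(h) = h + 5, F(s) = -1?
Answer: 369035/28 ≈ 13180.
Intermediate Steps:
Y = 1 (Y = -(-2 - 1*1)/3 = -(-2 - 1)/3 = -⅓*(-3) = 1)
P(h) = 5 + h
A(p, Z) = 8 - Z - p (A(p, Z) = 9 - ((p + Z) + 1) = 9 - ((Z + p) + 1) = 9 - (1 + Z + p) = 9 + (-1 - Z - p) = 8 - Z - p)
L(J) = (5 + 2*J)/(2*J) (L(J) = (J + (5 + J))/(J + J) = (5 + 2*J)/((2*J)) = (5 + 2*J)*(1/(2*J)) = (5 + 2*J)/(2*J))
13181 - L(A(-5, F(4))) = 13181 - (5/2 + (8 - 1*(-1) - 1*(-5)))/(8 - 1*(-1) - 1*(-5)) = 13181 - (5/2 + (8 + 1 + 5))/(8 + 1 + 5) = 13181 - (5/2 + 14)/14 = 13181 - 33/(14*2) = 13181 - 1*33/28 = 13181 - 33/28 = 369035/28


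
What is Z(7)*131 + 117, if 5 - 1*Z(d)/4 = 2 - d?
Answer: 5357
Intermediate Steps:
Z(d) = 12 + 4*d (Z(d) = 20 - 4*(2 - d) = 20 + (-8 + 4*d) = 12 + 4*d)
Z(7)*131 + 117 = (12 + 4*7)*131 + 117 = (12 + 28)*131 + 117 = 40*131 + 117 = 5240 + 117 = 5357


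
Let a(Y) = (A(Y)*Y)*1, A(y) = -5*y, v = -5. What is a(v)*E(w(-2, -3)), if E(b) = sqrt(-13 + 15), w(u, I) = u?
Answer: -125*sqrt(2) ≈ -176.78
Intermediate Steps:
E(b) = sqrt(2)
a(Y) = -5*Y**2 (a(Y) = ((-5*Y)*Y)*1 = -5*Y**2*1 = -5*Y**2)
a(v)*E(w(-2, -3)) = (-5*(-5)**2)*sqrt(2) = (-5*25)*sqrt(2) = -125*sqrt(2)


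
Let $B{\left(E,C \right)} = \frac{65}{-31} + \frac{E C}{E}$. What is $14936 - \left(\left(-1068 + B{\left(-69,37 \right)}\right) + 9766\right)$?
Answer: $\frac{192296}{31} \approx 6203.1$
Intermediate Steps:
$B{\left(E,C \right)} = - \frac{65}{31} + C$ ($B{\left(E,C \right)} = 65 \left(- \frac{1}{31}\right) + \frac{C E}{E} = - \frac{65}{31} + C$)
$14936 - \left(\left(-1068 + B{\left(-69,37 \right)}\right) + 9766\right) = 14936 - \left(\left(-1068 + \left(- \frac{65}{31} + 37\right)\right) + 9766\right) = 14936 - \left(\left(-1068 + \frac{1082}{31}\right) + 9766\right) = 14936 - \left(- \frac{32026}{31} + 9766\right) = 14936 - \frac{270720}{31} = \frac{192296}{31}$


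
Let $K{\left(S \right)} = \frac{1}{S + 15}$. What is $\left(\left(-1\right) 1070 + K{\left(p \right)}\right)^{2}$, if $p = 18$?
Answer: $\frac{1246725481}{1089} \approx 1.1448 \cdot 10^{6}$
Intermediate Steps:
$K{\left(S \right)} = \frac{1}{15 + S}$
$\left(\left(-1\right) 1070 + K{\left(p \right)}\right)^{2} = \left(\left(-1\right) 1070 + \frac{1}{15 + 18}\right)^{2} = \left(-1070 + \frac{1}{33}\right)^{2} = \left(- \frac{35309}{33}\right)^{2} = \frac{1246725481}{1089}$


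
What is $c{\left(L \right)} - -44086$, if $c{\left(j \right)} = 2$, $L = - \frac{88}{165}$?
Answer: $44088$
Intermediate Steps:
$L = - \frac{8}{15}$ ($L = \left(-88\right) \frac{1}{165} = - \frac{8}{15} \approx -0.53333$)
$c{\left(L \right)} - -44086 = 2 - -44086 = 2 + 44086 = 44088$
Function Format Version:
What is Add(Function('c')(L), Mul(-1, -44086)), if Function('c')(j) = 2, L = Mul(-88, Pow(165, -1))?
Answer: 44088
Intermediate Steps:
L = Rational(-8, 15) (L = Mul(-88, Rational(1, 165)) = Rational(-8, 15) ≈ -0.53333)
Add(Function('c')(L), Mul(-1, -44086)) = Add(2, Mul(-1, -44086)) = Add(2, 44086) = 44088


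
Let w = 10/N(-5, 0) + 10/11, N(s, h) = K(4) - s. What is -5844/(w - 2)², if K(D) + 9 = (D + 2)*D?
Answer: -2828496/169 ≈ -16737.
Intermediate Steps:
K(D) = -9 + D*(2 + D) (K(D) = -9 + (D + 2)*D = -9 + (2 + D)*D = -9 + D*(2 + D))
N(s, h) = 15 - s (N(s, h) = (-9 + 4² + 2*4) - s = (-9 + 16 + 8) - s = 15 - s)
w = 31/22 (w = 10/(15 - 1*(-5)) + 10/11 = 10/(15 + 5) + 10*(1/11) = 10/20 + 10/11 = 10*(1/20) + 10/11 = ½ + 10/11 = 31/22 ≈ 1.4091)
-5844/(w - 2)² = -5844/(31/22 - 2)² = -5844/((-13/22)²) = -5844/169/484 = -5844*484/169 = -2828496/169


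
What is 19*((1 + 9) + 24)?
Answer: 646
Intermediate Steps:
19*((1 + 9) + 24) = 19*(10 + 24) = 19*34 = 646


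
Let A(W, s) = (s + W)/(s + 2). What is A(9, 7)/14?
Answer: 8/63 ≈ 0.12698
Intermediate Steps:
A(W, s) = (W + s)/(2 + s)
A(9, 7)/14 = ((9 + 7)/(2 + 7))/14 = (16/9)*(1/14) = 8/63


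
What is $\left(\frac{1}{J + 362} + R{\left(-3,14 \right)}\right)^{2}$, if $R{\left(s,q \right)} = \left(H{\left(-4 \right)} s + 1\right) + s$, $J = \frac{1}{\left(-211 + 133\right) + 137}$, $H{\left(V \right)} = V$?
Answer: $\frac{45645895201}{456206881} \approx 100.06$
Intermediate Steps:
$J = \frac{1}{59}$ ($J = \frac{1}{-78 + 137} = \frac{1}{59} \approx 0.016949$)
$R{\left(s,q \right)} = 1 - 3 s$ ($R{\left(s,q \right)} = \left(- 4 s + 1\right) + s = \left(1 - 4 s\right) + s = 1 - 3 s$)
$\left(\frac{1}{J + 362} + R{\left(-3,14 \right)}\right)^{2} = \left(\frac{1}{\frac{1}{59} + 362} + \left(1 - -9\right)\right)^{2} = \left(\frac{1}{\frac{21359}{59}} + \left(1 + 9\right)\right)^{2} = \left(\frac{59}{21359} + 10\right)^{2} = \left(\frac{213649}{21359}\right)^{2} = \frac{45645895201}{456206881}$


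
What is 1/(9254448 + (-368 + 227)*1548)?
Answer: 1/9036180 ≈ 1.1067e-7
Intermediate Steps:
1/(9254448 + (-368 + 227)*1548) = 1/(9254448 - 141*1548) = 1/(9254448 - 218268) = 1/9036180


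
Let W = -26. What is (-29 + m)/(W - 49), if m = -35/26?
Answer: 263/650 ≈ 0.40462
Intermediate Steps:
m = -35/26 (m = -35*1/26 = -35/26 ≈ -1.3462)
(-29 + m)/(W - 49) = (-29 - 35/26)/(-26 - 49) = -789/26/(-75) = -1/75*(-789/26) = 263/650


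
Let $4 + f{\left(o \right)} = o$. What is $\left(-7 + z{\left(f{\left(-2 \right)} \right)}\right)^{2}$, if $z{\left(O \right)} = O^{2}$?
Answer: $841$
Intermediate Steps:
$f{\left(o \right)} = -4 + o$
$\left(-7 + z{\left(f{\left(-2 \right)} \right)}\right)^{2} = \left(-7 + \left(-4 - 2\right)^{2}\right)^{2} = \left(-7 + \left(-6\right)^{2}\right)^{2} = \left(-7 + 36\right)^{2} = 29^{2} = 841$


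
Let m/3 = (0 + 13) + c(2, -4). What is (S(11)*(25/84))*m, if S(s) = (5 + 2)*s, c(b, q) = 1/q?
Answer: 14025/16 ≈ 876.56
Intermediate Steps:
m = 153/4 (m = 3*((0 + 13) + 1/(-4)) = 3*(13 - ¼) = 3*(51/4) = 153/4 ≈ 38.250)
S(s) = 7*s
(S(11)*(25/84))*m = ((7*11)*(25/84))*(153/4) = (77*(25*(1/84)))*(153/4) = (77*(25/84))*(153/4) = (275/12)*(153/4) = 14025/16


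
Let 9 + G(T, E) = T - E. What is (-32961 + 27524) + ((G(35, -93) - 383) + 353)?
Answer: -5348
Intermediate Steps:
G(T, E) = -9 + T - E (G(T, E) = -9 + (T - E) = -9 + T - E)
(-32961 + 27524) + ((G(35, -93) - 383) + 353) = (-32961 + 27524) + (((-9 + 35 - 1*(-93)) - 383) + 353) = -5437 + (((-9 + 35 + 93) - 383) + 353) = -5437 + ((119 - 383) + 353) = -5437 + (-264 + 353) = -5437 + 89 = -5348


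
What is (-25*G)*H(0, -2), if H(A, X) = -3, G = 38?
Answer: 2850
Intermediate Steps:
(-25*G)*H(0, -2) = -25*38*(-3) = -950*(-3) = 2850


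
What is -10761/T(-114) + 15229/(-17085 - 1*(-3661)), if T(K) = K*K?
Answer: -28530979/14538192 ≈ -1.9625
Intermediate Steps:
T(K) = K**2
-10761/T(-114) + 15229/(-17085 - 1*(-3661)) = -10761/((-114)**2) + 15229/(-17085 - 1*(-3661)) = -10761/12996 + 15229/(-17085 + 3661) = -10761*1/12996 + 15229/(-13424) = -3587/4332 + 15229*(-1/13424) = -3587/4332 - 15229/13424 = -28530979/14538192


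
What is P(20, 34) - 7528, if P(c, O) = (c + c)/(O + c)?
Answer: -203236/27 ≈ -7527.3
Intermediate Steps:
P(c, O) = 2*c/(O + c) (P(c, O) = (2*c)/(O + c) = 2*c/(O + c))
P(20, 34) - 7528 = 2*20/(34 + 20) - 7528 = 2*20/54 - 7528 = 2*20*(1/54) - 7528 = 20/27 - 7528 = -203236/27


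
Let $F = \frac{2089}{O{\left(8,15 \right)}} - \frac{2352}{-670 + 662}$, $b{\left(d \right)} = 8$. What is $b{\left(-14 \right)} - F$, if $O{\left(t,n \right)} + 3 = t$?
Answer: $- \frac{3519}{5} \approx -703.8$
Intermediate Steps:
$O{\left(t,n \right)} = -3 + t$
$F = \frac{3559}{5}$ ($F = \frac{2089}{-3 + 8} - \frac{2352}{-670 + 662} = \frac{2089}{5} - \frac{2352}{-8} = 2089 \cdot \frac{1}{5} - -294 = \frac{2089}{5} + 294 = \frac{3559}{5} \approx 711.8$)
$b{\left(-14 \right)} - F = 8 - \frac{3559}{5} = - \frac{3519}{5}$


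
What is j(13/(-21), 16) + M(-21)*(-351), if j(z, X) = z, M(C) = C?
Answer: 154778/21 ≈ 7370.4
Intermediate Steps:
j(13/(-21), 16) + M(-21)*(-351) = 13/(-21) - 21*(-351) = 13*(-1/21) + 7371 = -13/21 + 7371 = 154778/21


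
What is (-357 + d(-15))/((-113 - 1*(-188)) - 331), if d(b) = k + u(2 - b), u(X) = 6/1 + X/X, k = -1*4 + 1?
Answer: 353/256 ≈ 1.3789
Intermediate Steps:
k = -3 (k = -4 + 1 = -3)
u(X) = 7 (u(X) = 6*1 + 1 = 6 + 1 = 7)
d(b) = 4 (d(b) = -3 + 7 = 4)
(-357 + d(-15))/((-113 - 1*(-188)) - 331) = (-357 + 4)/((-113 - 1*(-188)) - 331) = -353/((-113 + 188) - 331) = -353/(75 - 331) = -353/(-256) = -353*(-1/256) = 353/256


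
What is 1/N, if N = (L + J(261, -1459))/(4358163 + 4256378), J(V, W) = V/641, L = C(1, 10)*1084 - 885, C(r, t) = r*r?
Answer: 5521920781/127820 ≈ 43201.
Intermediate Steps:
C(r, t) = r²
L = 199 (L = 1²*1084 - 885 = 1*1084 - 885 = 1084 - 885 = 199)
J(V, W) = V/641 (J(V, W) = V*(1/641) = V/641)
N = 127820/5521920781 (N = (199 + (1/641)*261)/(4358163 + 4256378) = (199 + 261/641)/8614541 = (127820/641)*(1/8614541) = 127820/5521920781 ≈ 2.3148e-5)
1/N = 1/(127820/5521920781) = 5521920781/127820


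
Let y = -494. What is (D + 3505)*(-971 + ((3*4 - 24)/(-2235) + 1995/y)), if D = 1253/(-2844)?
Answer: -188240035846097/55088280 ≈ -3.4171e+6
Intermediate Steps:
D = -1253/2844 (D = 1253*(-1/2844) = -1253/2844 ≈ -0.44058)
(D + 3505)*(-971 + ((3*4 - 24)/(-2235) + 1995/y)) = (-1253/2844 + 3505)*(-971 + ((3*4 - 24)/(-2235) + 1995/(-494))) = 9966967*(-971 + ((12 - 24)*(-1/2235) + 1995*(-1/494)))/2844 = 9966967*(-971 + (-12*(-1/2235) - 105/26))/2844 = 9966967*(-971 + (4/745 - 105/26))/2844 = 9966967*(-971 - 78121/19370)/2844 = (9966967/2844)*(-18886391/19370) = -188240035846097/55088280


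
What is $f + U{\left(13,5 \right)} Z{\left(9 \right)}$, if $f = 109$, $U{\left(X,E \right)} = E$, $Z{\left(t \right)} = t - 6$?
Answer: $124$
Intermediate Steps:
$Z{\left(t \right)} = -6 + t$ ($Z{\left(t \right)} = t - 6 = -6 + t$)
$f + U{\left(13,5 \right)} Z{\left(9 \right)} = 109 + 5 \left(-6 + 9\right) = 109 + 5 \cdot 3 = 109 + 15 = 124$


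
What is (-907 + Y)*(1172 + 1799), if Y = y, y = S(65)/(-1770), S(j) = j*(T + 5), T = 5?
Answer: -477154484/177 ≈ -2.6958e+6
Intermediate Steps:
S(j) = 10*j (S(j) = j*(5 + 5) = j*10 = 10*j)
y = -65/177 (y = (10*65)/(-1770) = 650*(-1/1770) = -65/177 ≈ -0.36723)
Y = -65/177 ≈ -0.36723
(-907 + Y)*(1172 + 1799) = (-907 - 65/177)*(1172 + 1799) = -160604/177*2971 = -477154484/177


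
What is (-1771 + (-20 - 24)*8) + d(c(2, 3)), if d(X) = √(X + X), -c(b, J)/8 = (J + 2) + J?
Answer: -2123 + 8*I*√2 ≈ -2123.0 + 11.314*I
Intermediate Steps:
c(b, J) = -16 - 16*J (c(b, J) = -8*((J + 2) + J) = -8*((2 + J) + J) = -8*(2 + 2*J) = -16 - 16*J)
d(X) = √2*√X (d(X) = √(2*X) = √2*√X)
(-1771 + (-20 - 24)*8) + d(c(2, 3)) = (-1771 + (-20 - 24)*8) + √2*√(-16 - 16*3) = (-1771 - 44*8) + √2*√(-16 - 48) = (-1771 - 352) + √2*√(-64) = -2123 + √2*(8*I) = -2123 + 8*I*√2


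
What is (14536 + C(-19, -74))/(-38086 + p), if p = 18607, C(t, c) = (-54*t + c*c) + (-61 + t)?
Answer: -6986/6493 ≈ -1.0759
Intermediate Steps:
C(t, c) = -61 + c² - 53*t (C(t, c) = (-54*t + c²) + (-61 + t) = (c² - 54*t) + (-61 + t) = -61 + c² - 53*t)
(14536 + C(-19, -74))/(-38086 + p) = (14536 + (-61 + (-74)² - 53*(-19)))/(-38086 + 18607) = (14536 + (-61 + 5476 + 1007))/(-19479) = (14536 + 6422)*(-1/19479) = 20958*(-1/19479) = -6986/6493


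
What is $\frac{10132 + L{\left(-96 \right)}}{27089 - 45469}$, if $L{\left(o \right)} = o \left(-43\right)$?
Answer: $- \frac{713}{919} \approx -0.77584$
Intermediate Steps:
$L{\left(o \right)} = - 43 o$
$\frac{10132 + L{\left(-96 \right)}}{27089 - 45469} = \frac{10132 - -4128}{27089 - 45469} = \frac{10132 + 4128}{-18380} = 14260 \left(- \frac{1}{18380}\right) = - \frac{713}{919}$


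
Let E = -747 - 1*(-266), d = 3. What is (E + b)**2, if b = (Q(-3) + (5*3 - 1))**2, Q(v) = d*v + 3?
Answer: 173889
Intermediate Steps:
Q(v) = 3 + 3*v (Q(v) = 3*v + 3 = 3 + 3*v)
E = -481 (E = -747 + 266 = -481)
b = 64 (b = ((3 + 3*(-3)) + (5*3 - 1))**2 = ((3 - 9) + (15 - 1))**2 = (-6 + 14)**2 = 8**2 = 64)
(E + b)**2 = (-481 + 64)**2 = (-417)**2 = 173889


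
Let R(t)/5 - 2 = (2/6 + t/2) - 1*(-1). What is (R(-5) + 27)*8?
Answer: 748/3 ≈ 249.33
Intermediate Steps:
R(t) = 50/3 + 5*t/2 (R(t) = 10 + 5*((2/6 + t/2) - 1*(-1)) = 10 + 5*((2*(1/6) + t*(1/2)) + 1) = 10 + 5*((1/3 + t/2) + 1) = 10 + 5*(4/3 + t/2) = 10 + (20/3 + 5*t/2) = 50/3 + 5*t/2)
(R(-5) + 27)*8 = ((50/3 + (5/2)*(-5)) + 27)*8 = ((50/3 - 25/2) + 27)*8 = (25/6 + 27)*8 = (187/6)*8 = 748/3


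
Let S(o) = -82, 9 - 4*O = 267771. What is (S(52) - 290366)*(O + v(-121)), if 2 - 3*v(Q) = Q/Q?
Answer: 19442637528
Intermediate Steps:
O = -133881/2 (O = 9/4 - ¼*267771 = 9/4 - 267771/4 = -133881/2 ≈ -66941.)
v(Q) = ⅓ (v(Q) = ⅔ - Q/(3*Q) = ⅔ - ⅓*1 = ⅔ - ⅓ = ⅓)
(S(52) - 290366)*(O + v(-121)) = (-82 - 290366)*(-133881/2 + ⅓) = -290448*(-401641/6) = 19442637528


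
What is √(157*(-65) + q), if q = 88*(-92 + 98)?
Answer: I*√9677 ≈ 98.372*I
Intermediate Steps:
q = 528 (q = 88*6 = 528)
√(157*(-65) + q) = √(157*(-65) + 528) = √(-10205 + 528) = √(-9677) = I*√9677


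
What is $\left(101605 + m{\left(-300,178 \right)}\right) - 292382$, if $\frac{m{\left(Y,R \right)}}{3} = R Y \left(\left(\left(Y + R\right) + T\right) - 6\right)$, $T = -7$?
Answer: $21436223$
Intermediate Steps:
$m{\left(Y,R \right)} = 3 R Y \left(-13 + R + Y\right)$ ($m{\left(Y,R \right)} = 3 R Y \left(\left(\left(Y + R\right) - 7\right) - 6\right) = 3 R Y \left(\left(\left(R + Y\right) - 7\right) - 6\right) = 3 R Y \left(\left(-7 + R + Y\right) - 6\right) = 3 R Y \left(-13 + R + Y\right)$)
$\left(101605 + m{\left(-300,178 \right)}\right) - 292382 = \left(101605 + 3 \cdot 178 \left(-300\right) \left(-13 + 178 - 300\right)\right) - 292382 = \left(101605 + 3 \cdot 178 \left(-300\right) \left(-135\right)\right) - 292382 = \left(101605 + 21627000\right) - 292382 = 21728605 - 292382 = 21436223$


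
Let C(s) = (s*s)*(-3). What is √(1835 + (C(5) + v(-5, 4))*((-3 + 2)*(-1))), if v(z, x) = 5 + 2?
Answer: √1767 ≈ 42.036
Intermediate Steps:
v(z, x) = 7
C(s) = -3*s² (C(s) = s²*(-3) = -3*s²)
√(1835 + (C(5) + v(-5, 4))*((-3 + 2)*(-1))) = √(1835 + (-3*5² + 7)*((-3 + 2)*(-1))) = √(1835 + (-3*25 + 7)*(-1*(-1))) = √(1835 + (-75 + 7)*1) = √(1835 - 68*1) = √(1835 - 68) = √1767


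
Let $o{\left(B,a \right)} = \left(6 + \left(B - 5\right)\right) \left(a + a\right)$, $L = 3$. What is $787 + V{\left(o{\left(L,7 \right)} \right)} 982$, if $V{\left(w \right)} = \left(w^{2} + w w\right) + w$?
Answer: $6214883$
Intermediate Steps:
$o{\left(B,a \right)} = 2 a \left(1 + B\right)$ ($o{\left(B,a \right)} = \left(6 + \left(B - 5\right)\right) 2 a = \left(6 + \left(-5 + B\right)\right) 2 a = \left(1 + B\right) 2 a = 2 a \left(1 + B\right)$)
$V{\left(w \right)} = w + 2 w^{2}$ ($V{\left(w \right)} = \left(w^{2} + w^{2}\right) + w = 2 w^{2} + w = w + 2 w^{2}$)
$787 + V{\left(o{\left(L,7 \right)} \right)} 982 = 787 + 2 \cdot 7 \left(1 + 3\right) \left(1 + 2 \cdot 2 \cdot 7 \left(1 + 3\right)\right) 982 = 787 + 2 \cdot 7 \cdot 4 \left(1 + 2 \cdot 2 \cdot 7 \cdot 4\right) 982 = 787 + 56 \left(1 + 2 \cdot 56\right) 982 = 787 + 56 \left(1 + 112\right) 982 = 787 + 56 \cdot 113 \cdot 982 = 787 + 6328 \cdot 982 = 787 + 6214096 = 6214883$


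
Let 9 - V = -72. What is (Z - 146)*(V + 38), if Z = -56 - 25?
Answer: -27013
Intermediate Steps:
V = 81 (V = 9 - 1*(-72) = 9 + 72 = 81)
Z = -81
(Z - 146)*(V + 38) = (-81 - 146)*(81 + 38) = -227*119 = -27013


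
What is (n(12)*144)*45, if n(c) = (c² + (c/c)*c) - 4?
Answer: 984960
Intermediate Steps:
n(c) = -4 + c + c² (n(c) = (c² + 1*c) - 4 = (c² + c) - 4 = (c + c²) - 4 = -4 + c + c²)
(n(12)*144)*45 = ((-4 + 12 + 12²)*144)*45 = ((-4 + 12 + 144)*144)*45 = (152*144)*45 = 21888*45 = 984960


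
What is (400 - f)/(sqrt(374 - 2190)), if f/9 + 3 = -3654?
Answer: -33313*I*sqrt(454)/908 ≈ -781.73*I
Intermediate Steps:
f = -32913 (f = -27 + 9*(-3654) = -27 - 32886 = -32913)
(400 - f)/(sqrt(374 - 2190)) = (400 - 1*(-32913))/(sqrt(374 - 2190)) = (400 + 32913)/(sqrt(-1816)) = 33313/((2*I*sqrt(454))) = 33313*(-I*sqrt(454)/908) = -33313*I*sqrt(454)/908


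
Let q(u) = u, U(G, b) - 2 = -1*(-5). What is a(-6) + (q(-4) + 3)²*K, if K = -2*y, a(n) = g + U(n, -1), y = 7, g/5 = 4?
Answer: 13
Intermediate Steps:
U(G, b) = 7 (U(G, b) = 2 - 1*(-5) = 2 + 5 = 7)
g = 20 (g = 5*4 = 20)
a(n) = 27 (a(n) = 20 + 7 = 27)
K = -14 (K = -2*7 = -14)
a(-6) + (q(-4) + 3)²*K = 27 + (-4 + 3)²*(-14) = 27 + (-1)²*(-14) = 27 + 1*(-14) = 27 - 14 = 13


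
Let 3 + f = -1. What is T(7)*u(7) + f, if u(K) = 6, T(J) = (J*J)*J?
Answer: 2054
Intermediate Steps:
T(J) = J³ (T(J) = J²*J = J³)
f = -4 (f = -3 - 1 = -4)
T(7)*u(7) + f = 7³*6 - 4 = 343*6 - 4 = 2058 - 4 = 2054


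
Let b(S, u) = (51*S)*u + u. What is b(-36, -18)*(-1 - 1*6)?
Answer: -231210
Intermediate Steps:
b(S, u) = u + 51*S*u (b(S, u) = 51*S*u + u = u + 51*S*u)
b(-36, -18)*(-1 - 1*6) = (-18*(1 + 51*(-36)))*(-1 - 1*6) = (-18*(1 - 1836))*(-1 - 6) = -18*(-1835)*(-7) = 33030*(-7) = -231210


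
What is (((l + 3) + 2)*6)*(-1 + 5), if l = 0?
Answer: 120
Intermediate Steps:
(((l + 3) + 2)*6)*(-1 + 5) = (((0 + 3) + 2)*6)*(-1 + 5) = ((3 + 2)*6)*4 = (5*6)*4 = 30*4 = 120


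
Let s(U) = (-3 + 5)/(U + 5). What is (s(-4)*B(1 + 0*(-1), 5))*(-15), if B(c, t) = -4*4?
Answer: 480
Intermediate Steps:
B(c, t) = -16
s(U) = 2/(5 + U)
(s(-4)*B(1 + 0*(-1), 5))*(-15) = ((2/(5 - 4))*(-16))*(-15) = ((2/1)*(-16))*(-15) = ((2*1)*(-16))*(-15) = (2*(-16))*(-15) = -32*(-15) = 480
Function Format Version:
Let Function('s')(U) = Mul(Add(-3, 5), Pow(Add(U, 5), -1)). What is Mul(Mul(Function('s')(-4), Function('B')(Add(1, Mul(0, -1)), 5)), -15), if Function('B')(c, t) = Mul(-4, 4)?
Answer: 480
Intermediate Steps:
Function('B')(c, t) = -16
Function('s')(U) = Mul(2, Pow(Add(5, U), -1))
Mul(Mul(Function('s')(-4), Function('B')(Add(1, Mul(0, -1)), 5)), -15) = Mul(Mul(Mul(2, Pow(Add(5, -4), -1)), -16), -15) = Mul(Mul(Mul(2, Pow(1, -1)), -16), -15) = Mul(Mul(Mul(2, 1), -16), -15) = Mul(Mul(2, -16), -15) = Mul(-32, -15) = 480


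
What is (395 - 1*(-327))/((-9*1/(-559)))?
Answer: 403598/9 ≈ 44844.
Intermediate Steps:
(395 - 1*(-327))/((-9*1/(-559))) = (395 + 327)/((-9*(-1/559))) = 722/(9/559) = 722*(559/9) = 403598/9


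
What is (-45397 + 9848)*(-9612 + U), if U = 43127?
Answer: -1191424735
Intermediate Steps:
(-45397 + 9848)*(-9612 + U) = (-45397 + 9848)*(-9612 + 43127) = -35549*33515 = -1191424735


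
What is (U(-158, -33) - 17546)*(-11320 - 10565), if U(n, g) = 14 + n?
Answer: 387145650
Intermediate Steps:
(U(-158, -33) - 17546)*(-11320 - 10565) = ((14 - 158) - 17546)*(-11320 - 10565) = (-144 - 17546)*(-21885) = -17690*(-21885) = 387145650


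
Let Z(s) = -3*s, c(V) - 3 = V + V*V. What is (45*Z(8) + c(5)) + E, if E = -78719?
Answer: -79766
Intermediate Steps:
c(V) = 3 + V + V**2 (c(V) = 3 + (V + V*V) = 3 + (V + V**2) = 3 + V + V**2)
(45*Z(8) + c(5)) + E = (45*(-3*8) + (3 + 5 + 5**2)) - 78719 = (45*(-24) + (3 + 5 + 25)) - 78719 = (-1080 + 33) - 78719 = -1047 - 78719 = -79766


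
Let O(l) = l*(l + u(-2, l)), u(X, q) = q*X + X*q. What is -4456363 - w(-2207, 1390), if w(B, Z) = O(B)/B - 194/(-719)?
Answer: -3208885690/719 ≈ -4.4630e+6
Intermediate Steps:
u(X, q) = 2*X*q (u(X, q) = X*q + X*q = 2*X*q)
O(l) = -3*l² (O(l) = l*(l + 2*(-2)*l) = l*(l - 4*l) = l*(-3*l) = -3*l²)
w(B, Z) = 194/719 - 3*B (w(B, Z) = (-3*B²)/B - 194/(-719) = -3*B - 194*(-1/719) = -3*B + 194/719 = 194/719 - 3*B)
-4456363 - w(-2207, 1390) = -4456363 - (194/719 - 3*(-2207)) = -4456363 - (194/719 + 6621) = -4456363 - 1*4760693/719 = -4456363 - 4760693/719 = -3208885690/719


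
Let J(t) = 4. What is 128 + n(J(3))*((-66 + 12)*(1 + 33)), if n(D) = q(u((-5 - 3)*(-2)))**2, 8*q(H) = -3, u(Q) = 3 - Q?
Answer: -2083/16 ≈ -130.19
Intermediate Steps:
q(H) = -3/8 (q(H) = (1/8)*(-3) = -3/8)
n(D) = 9/64 (n(D) = (-3/8)**2 = 9/64)
128 + n(J(3))*((-66 + 12)*(1 + 33)) = 128 + 9*((-66 + 12)*(1 + 33))/64 = 128 + 9*(-54*34)/64 = 128 + (9/64)*(-1836) = 128 - 4131/16 = -2083/16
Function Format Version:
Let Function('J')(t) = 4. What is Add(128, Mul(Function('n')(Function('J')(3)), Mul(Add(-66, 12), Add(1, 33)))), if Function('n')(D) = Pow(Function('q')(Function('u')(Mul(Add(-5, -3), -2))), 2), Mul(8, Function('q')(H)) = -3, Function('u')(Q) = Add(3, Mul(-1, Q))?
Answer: Rational(-2083, 16) ≈ -130.19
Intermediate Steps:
Function('q')(H) = Rational(-3, 8) (Function('q')(H) = Mul(Rational(1, 8), -3) = Rational(-3, 8))
Function('n')(D) = Rational(9, 64) (Function('n')(D) = Pow(Rational(-3, 8), 2) = Rational(9, 64))
Add(128, Mul(Function('n')(Function('J')(3)), Mul(Add(-66, 12), Add(1, 33)))) = Add(128, Mul(Rational(9, 64), Mul(Add(-66, 12), Add(1, 33)))) = Add(128, Mul(Rational(9, 64), Mul(-54, 34))) = Add(128, Mul(Rational(9, 64), -1836)) = Add(128, Rational(-4131, 16)) = Rational(-2083, 16)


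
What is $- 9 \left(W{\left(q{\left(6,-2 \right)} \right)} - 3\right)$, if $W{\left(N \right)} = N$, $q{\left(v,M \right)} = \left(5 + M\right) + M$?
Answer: $18$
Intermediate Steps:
$q{\left(v,M \right)} = 5 + 2 M$
$- 9 \left(W{\left(q{\left(6,-2 \right)} \right)} - 3\right) = - 9 \left(\left(5 + 2 \left(-2\right)\right) - 3\right) = - 9 \left(\left(5 - 4\right) - 3\right) = - 9 \left(1 - 3\right) = \left(-9\right) \left(-2\right) = 18$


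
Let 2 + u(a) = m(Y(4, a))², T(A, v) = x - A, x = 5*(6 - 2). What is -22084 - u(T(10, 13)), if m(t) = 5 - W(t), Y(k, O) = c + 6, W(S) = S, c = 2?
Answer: -22091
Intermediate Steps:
x = 20 (x = 5*4 = 20)
Y(k, O) = 8 (Y(k, O) = 2 + 6 = 8)
T(A, v) = 20 - A
m(t) = 5 - t
u(a) = 7 (u(a) = -2 + (5 - 1*8)² = -2 + (5 - 8)² = -2 + (-3)² = -2 + 9 = 7)
-22084 - u(T(10, 13)) = -22084 - 1*7 = -22084 - 7 = -22091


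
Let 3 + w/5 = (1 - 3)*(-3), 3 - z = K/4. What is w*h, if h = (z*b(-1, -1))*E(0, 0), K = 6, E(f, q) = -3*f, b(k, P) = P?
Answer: 0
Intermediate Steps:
z = 3/2 (z = 3 - 6/4 = 3 - 1*3/2 = 3 - 3/2 = 3/2 ≈ 1.5000)
h = 0 (h = ((3/2)*(-1))*(-3*0) = -3/2*0 = 0)
w = 15 (w = -15 + 5*((1 - 3)*(-3)) = -15 + 5*(-2*(-3)) = -15 + 5*6 = -15 + 30 = 15)
w*h = 15*0 = 0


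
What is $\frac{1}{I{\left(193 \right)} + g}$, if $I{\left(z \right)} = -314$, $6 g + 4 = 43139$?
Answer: $\frac{6}{41251} \approx 0.00014545$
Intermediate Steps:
$g = \frac{43135}{6}$ ($g = - \frac{2}{3} + \frac{1}{6} \cdot 43139 = - \frac{2}{3} + \frac{43139}{6} = \frac{43135}{6} \approx 7189.2$)
$\frac{1}{I{\left(193 \right)} + g} = \frac{1}{-314 + \frac{43135}{6}} = \frac{1}{\frac{41251}{6}} = \frac{6}{41251}$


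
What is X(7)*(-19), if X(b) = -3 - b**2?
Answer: 988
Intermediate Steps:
X(7)*(-19) = (-3 - 1*7**2)*(-19) = (-3 - 1*49)*(-19) = (-3 - 49)*(-19) = -52*(-19) = 988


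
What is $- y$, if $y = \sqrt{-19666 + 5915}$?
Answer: $- i \sqrt{13751} \approx - 117.26 i$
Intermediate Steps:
$y = i \sqrt{13751}$ ($y = \sqrt{-13751} = i \sqrt{13751} \approx 117.26 i$)
$- y = - i \sqrt{13751}$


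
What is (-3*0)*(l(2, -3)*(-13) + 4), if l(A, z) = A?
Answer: 0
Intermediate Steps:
(-3*0)*(l(2, -3)*(-13) + 4) = (-3*0)*(2*(-13) + 4) = 0*(-26 + 4) = 0*(-22) = 0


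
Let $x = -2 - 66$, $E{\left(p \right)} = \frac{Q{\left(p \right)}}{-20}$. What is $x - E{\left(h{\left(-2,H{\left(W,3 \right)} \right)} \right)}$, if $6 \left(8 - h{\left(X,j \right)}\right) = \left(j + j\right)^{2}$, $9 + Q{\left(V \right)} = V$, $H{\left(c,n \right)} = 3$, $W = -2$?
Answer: $- \frac{1367}{20} \approx -68.35$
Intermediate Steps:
$Q{\left(V \right)} = -9 + V$
$h{\left(X,j \right)} = 8 - \frac{2 j^{2}}{3}$ ($h{\left(X,j \right)} = 8 - \frac{\left(j + j\right)^{2}}{6} = 8 - \frac{\left(2 j\right)^{2}}{6} = 8 - \frac{4 j^{2}}{6} = 8 - \frac{2 j^{2}}{3}$)
$E{\left(p \right)} = \frac{9}{20} - \frac{p}{20}$ ($E{\left(p \right)} = \frac{-9 + p}{-20} = \left(-9 + p\right) \left(- \frac{1}{20}\right) = \frac{9}{20} - \frac{p}{20}$)
$x = -68$ ($x = -2 - 66 = -68$)
$x - E{\left(h{\left(-2,H{\left(W,3 \right)} \right)} \right)} = -68 - \left(\frac{9}{20} - \frac{8 - \frac{2 \cdot 3^{2}}{3}}{20}\right) = -68 - \left(\frac{9}{20} - \frac{8 - 6}{20}\right) = -68 - \left(\frac{9}{20} - \frac{1}{10}\right) = -68 - \frac{7}{20} = - \frac{1367}{20}$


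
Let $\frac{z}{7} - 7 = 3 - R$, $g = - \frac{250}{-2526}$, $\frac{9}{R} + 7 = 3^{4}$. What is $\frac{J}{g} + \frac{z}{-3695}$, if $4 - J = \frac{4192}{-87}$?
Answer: $\frac{20903965883}{39647350} \approx 527.25$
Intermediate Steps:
$R = \frac{9}{74}$ ($R = \frac{9}{-7 + 3^{4}} = \frac{9}{-7 + 81} = \frac{9}{74} \approx 0.12162$)
$g = \frac{125}{1263}$ ($g = \left(-250\right) \left(- \frac{1}{2526}\right) = \frac{125}{1263} \approx 0.098971$)
$z = \frac{5117}{74}$ ($z = 49 + 7 \left(3 - \frac{9}{74}\right) = 49 + 7 \cdot \frac{213}{74} = 49 + \frac{1491}{74} = \frac{5117}{74} \approx 69.149$)
$J = \frac{4540}{87}$ ($J = 4 - \frac{4192}{-87} = 4 - 4192 \left(- \frac{1}{87}\right) = 4 - - \frac{4192}{87} = 4 + \frac{4192}{87} = \frac{4540}{87} \approx 52.184$)
$\frac{J}{g} + \frac{z}{-3695} = \frac{4540}{87 \cdot \frac{125}{1263}} + \frac{5117}{74 \left(-3695\right)} = \frac{4540}{87} \cdot \frac{1263}{125} + \frac{5117}{74} \left(- \frac{1}{3695}\right) = \frac{382268}{725} - \frac{5117}{273430} = \frac{20903965883}{39647350}$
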